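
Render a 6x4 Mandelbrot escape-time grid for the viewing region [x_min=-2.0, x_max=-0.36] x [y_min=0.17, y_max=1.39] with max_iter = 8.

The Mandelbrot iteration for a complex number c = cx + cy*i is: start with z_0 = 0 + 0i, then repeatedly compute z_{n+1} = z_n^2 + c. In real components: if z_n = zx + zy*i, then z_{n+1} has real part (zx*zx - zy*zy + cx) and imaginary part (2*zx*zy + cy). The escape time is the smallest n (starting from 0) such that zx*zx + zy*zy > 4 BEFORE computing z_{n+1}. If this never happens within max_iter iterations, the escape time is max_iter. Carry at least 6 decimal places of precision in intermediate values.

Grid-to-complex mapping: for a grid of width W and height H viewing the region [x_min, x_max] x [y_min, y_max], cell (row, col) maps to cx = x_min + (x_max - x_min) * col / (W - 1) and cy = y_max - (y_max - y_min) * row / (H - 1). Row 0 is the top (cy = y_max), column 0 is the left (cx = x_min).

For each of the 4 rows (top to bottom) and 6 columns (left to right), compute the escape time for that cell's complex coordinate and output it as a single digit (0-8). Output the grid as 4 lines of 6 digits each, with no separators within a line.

(row=0, col=0): c = -2.0000 + 1.3900i → escape time 1
(row=0, col=1): c = -1.6720 + 1.3900i → escape time 1
(row=0, col=2): c = -1.3440 + 1.3900i → escape time 2
(row=0, col=3): c = -1.0160 + 1.3900i → escape time 2
(row=0, col=4): c = -0.6880 + 1.3900i → escape time 2
(row=0, col=5): c = -0.3600 + 1.3900i → escape time 2
(row=1, col=0): c = -2.0000 + 0.9833i → escape time 1
(row=1, col=1): c = -1.6720 + 0.9833i → escape time 2
(row=1, col=2): c = -1.3440 + 0.9833i → escape time 3
(row=1, col=3): c = -1.0160 + 0.9833i → escape time 3
(row=1, col=4): c = -0.6880 + 0.9833i → escape time 4
(row=1, col=5): c = -0.3600 + 0.9833i → escape time 5
(row=2, col=0): c = -2.0000 + 0.5767i → escape time 1
(row=2, col=1): c = -1.6720 + 0.5767i → escape time 3
(row=2, col=2): c = -1.3440 + 0.5767i → escape time 3
(row=2, col=3): c = -1.0160 + 0.5767i → escape time 5
(row=2, col=4): c = -0.6880 + 0.5767i → escape time 6
(row=2, col=5): c = -0.3600 + 0.5767i → escape time 8
(row=3, col=0): c = -2.0000 + 0.1700i → escape time 1
(row=3, col=1): c = -1.6720 + 0.1700i → escape time 4
(row=3, col=2): c = -1.3440 + 0.1700i → escape time 8
(row=3, col=3): c = -1.0160 + 0.1700i → escape time 8
(row=3, col=4): c = -0.6880 + 0.1700i → escape time 8
(row=3, col=5): c = -0.3600 + 0.1700i → escape time 8

Answer: 112222
123345
133568
148888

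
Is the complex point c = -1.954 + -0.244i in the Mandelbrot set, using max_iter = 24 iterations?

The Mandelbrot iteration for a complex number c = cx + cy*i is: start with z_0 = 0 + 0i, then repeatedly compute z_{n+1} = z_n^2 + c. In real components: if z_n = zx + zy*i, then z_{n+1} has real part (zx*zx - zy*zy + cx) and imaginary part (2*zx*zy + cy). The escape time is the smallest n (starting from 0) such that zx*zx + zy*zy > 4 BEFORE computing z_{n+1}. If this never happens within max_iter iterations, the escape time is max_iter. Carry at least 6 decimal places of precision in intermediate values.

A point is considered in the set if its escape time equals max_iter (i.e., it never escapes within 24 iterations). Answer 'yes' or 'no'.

Answer: no

Derivation:
z_0 = 0 + 0i, c = -1.9540 + -0.2440i
Iter 1: z = -1.9540 + -0.2440i, |z|^2 = 3.8777
Iter 2: z = 1.8046 + 0.7096i, |z|^2 = 3.7600
Iter 3: z = 0.7990 + 2.3169i, |z|^2 = 6.0064
Escaped at iteration 3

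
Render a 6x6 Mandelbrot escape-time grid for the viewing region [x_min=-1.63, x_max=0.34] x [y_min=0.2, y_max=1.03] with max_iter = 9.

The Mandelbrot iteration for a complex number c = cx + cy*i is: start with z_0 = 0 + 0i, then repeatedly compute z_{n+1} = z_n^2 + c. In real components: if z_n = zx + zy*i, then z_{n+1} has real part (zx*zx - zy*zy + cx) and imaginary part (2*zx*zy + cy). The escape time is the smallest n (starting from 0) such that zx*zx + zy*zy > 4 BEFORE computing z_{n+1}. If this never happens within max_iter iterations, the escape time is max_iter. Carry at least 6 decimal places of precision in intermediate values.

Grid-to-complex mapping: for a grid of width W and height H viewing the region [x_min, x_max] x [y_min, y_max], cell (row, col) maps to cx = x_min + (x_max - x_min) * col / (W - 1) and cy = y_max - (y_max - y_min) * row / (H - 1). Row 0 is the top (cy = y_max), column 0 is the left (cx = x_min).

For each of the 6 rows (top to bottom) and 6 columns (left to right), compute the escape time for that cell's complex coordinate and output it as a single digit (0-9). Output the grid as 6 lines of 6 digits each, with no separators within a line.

(row=0, col=0): c = -1.6300 + 1.0300i → escape time 2
(row=0, col=1): c = -1.2360 + 1.0300i → escape time 3
(row=0, col=2): c = -0.8420 + 1.0300i → escape time 3
(row=0, col=3): c = -0.4480 + 1.0300i → escape time 4
(row=0, col=4): c = -0.0540 + 1.0300i → escape time 7
(row=0, col=5): c = 0.3400 + 1.0300i → escape time 3
(row=1, col=0): c = -1.6300 + 0.8640i → escape time 3
(row=1, col=1): c = -1.2360 + 0.8640i → escape time 3
(row=1, col=2): c = -0.8420 + 0.8640i → escape time 4
(row=1, col=3): c = -0.4480 + 0.8640i → escape time 5
(row=1, col=4): c = -0.0540 + 0.8640i → escape time 9
(row=1, col=5): c = 0.3400 + 0.8640i → escape time 4
(row=2, col=0): c = -1.6300 + 0.6980i → escape time 3
(row=2, col=1): c = -1.2360 + 0.6980i → escape time 3
(row=2, col=2): c = -0.8420 + 0.6980i → escape time 4
(row=2, col=3): c = -0.4480 + 0.6980i → escape time 8
(row=2, col=4): c = -0.0540 + 0.6980i → escape time 9
(row=2, col=5): c = 0.3400 + 0.6980i → escape time 8
(row=3, col=0): c = -1.6300 + 0.5320i → escape time 3
(row=3, col=1): c = -1.2360 + 0.5320i → escape time 4
(row=3, col=2): c = -0.8420 + 0.5320i → escape time 5
(row=3, col=3): c = -0.4480 + 0.5320i → escape time 9
(row=3, col=4): c = -0.0540 + 0.5320i → escape time 9
(row=3, col=5): c = 0.3400 + 0.5320i → escape time 9
(row=4, col=0): c = -1.6300 + 0.3660i → escape time 4
(row=4, col=1): c = -1.2360 + 0.3660i → escape time 9
(row=4, col=2): c = -0.8420 + 0.3660i → escape time 7
(row=4, col=3): c = -0.4480 + 0.3660i → escape time 9
(row=4, col=4): c = -0.0540 + 0.3660i → escape time 9
(row=4, col=5): c = 0.3400 + 0.3660i → escape time 9
(row=5, col=0): c = -1.6300 + 0.2000i → escape time 5
(row=5, col=1): c = -1.2360 + 0.2000i → escape time 9
(row=5, col=2): c = -0.8420 + 0.2000i → escape time 9
(row=5, col=3): c = -0.4480 + 0.2000i → escape time 9
(row=5, col=4): c = -0.0540 + 0.2000i → escape time 9
(row=5, col=5): c = 0.3400 + 0.2000i → escape time 9

Answer: 233473
334594
334898
345999
497999
599999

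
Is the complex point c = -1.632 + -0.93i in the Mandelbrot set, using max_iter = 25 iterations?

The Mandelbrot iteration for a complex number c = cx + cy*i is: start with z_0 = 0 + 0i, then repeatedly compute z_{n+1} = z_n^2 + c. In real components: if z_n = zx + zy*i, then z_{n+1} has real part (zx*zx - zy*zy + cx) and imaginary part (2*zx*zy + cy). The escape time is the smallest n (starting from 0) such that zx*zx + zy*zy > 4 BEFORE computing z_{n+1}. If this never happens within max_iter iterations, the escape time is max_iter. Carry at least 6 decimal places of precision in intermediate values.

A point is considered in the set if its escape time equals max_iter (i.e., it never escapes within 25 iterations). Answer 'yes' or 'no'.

z_0 = 0 + 0i, c = -1.6320 + -0.9300i
Iter 1: z = -1.6320 + -0.9300i, |z|^2 = 3.5283
Iter 2: z = 0.1665 + 2.1055i, |z|^2 = 4.4609
Escaped at iteration 2

Answer: no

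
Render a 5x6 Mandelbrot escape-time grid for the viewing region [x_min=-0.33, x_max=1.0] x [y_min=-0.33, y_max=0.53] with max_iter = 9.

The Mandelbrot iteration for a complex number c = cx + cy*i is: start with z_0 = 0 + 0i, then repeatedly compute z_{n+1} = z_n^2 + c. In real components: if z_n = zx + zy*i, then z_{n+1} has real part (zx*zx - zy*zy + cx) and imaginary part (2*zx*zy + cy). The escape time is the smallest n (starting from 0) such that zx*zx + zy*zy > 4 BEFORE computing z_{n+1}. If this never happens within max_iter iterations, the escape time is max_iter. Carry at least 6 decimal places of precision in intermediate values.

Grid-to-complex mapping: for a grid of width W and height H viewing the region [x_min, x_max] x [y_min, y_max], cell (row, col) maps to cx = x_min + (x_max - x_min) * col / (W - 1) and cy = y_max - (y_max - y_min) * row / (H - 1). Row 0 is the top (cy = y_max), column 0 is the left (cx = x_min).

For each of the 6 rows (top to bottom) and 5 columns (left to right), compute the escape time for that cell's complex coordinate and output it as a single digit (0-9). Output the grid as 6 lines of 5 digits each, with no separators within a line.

Answer: 99932
99932
99942
99942
99942
99932

Derivation:
(row=0, col=0): c = -0.3300 + 0.5300i → escape time 9
(row=0, col=1): c = 0.0025 + 0.5300i → escape time 9
(row=0, col=2): c = 0.3350 + 0.5300i → escape time 9
(row=0, col=3): c = 0.6675 + 0.5300i → escape time 3
(row=0, col=4): c = 1.0000 + 0.5300i → escape time 2
(row=1, col=0): c = -0.3300 + 0.3580i → escape time 9
(row=1, col=1): c = 0.0025 + 0.3580i → escape time 9
(row=1, col=2): c = 0.3350 + 0.3580i → escape time 9
(row=1, col=3): c = 0.6675 + 0.3580i → escape time 3
(row=1, col=4): c = 1.0000 + 0.3580i → escape time 2
(row=2, col=0): c = -0.3300 + 0.1860i → escape time 9
(row=2, col=1): c = 0.0025 + 0.1860i → escape time 9
(row=2, col=2): c = 0.3350 + 0.1860i → escape time 9
(row=2, col=3): c = 0.6675 + 0.1860i → escape time 4
(row=2, col=4): c = 1.0000 + 0.1860i → escape time 2
(row=3, col=0): c = -0.3300 + 0.0140i → escape time 9
(row=3, col=1): c = 0.0025 + 0.0140i → escape time 9
(row=3, col=2): c = 0.3350 + 0.0140i → escape time 9
(row=3, col=3): c = 0.6675 + 0.0140i → escape time 4
(row=3, col=4): c = 1.0000 + 0.0140i → escape time 2
(row=4, col=0): c = -0.3300 + -0.1580i → escape time 9
(row=4, col=1): c = 0.0025 + -0.1580i → escape time 9
(row=4, col=2): c = 0.3350 + -0.1580i → escape time 9
(row=4, col=3): c = 0.6675 + -0.1580i → escape time 4
(row=4, col=4): c = 1.0000 + -0.1580i → escape time 2
(row=5, col=0): c = -0.3300 + -0.3300i → escape time 9
(row=5, col=1): c = 0.0025 + -0.3300i → escape time 9
(row=5, col=2): c = 0.3350 + -0.3300i → escape time 9
(row=5, col=3): c = 0.6675 + -0.3300i → escape time 3
(row=5, col=4): c = 1.0000 + -0.3300i → escape time 2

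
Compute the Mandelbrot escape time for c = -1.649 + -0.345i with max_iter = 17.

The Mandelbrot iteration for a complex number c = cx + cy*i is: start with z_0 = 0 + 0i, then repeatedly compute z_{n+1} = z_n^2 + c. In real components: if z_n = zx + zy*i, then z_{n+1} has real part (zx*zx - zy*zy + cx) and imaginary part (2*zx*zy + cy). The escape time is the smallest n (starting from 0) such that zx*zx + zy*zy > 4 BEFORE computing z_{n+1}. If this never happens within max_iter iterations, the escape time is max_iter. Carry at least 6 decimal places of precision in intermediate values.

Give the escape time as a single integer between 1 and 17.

Answer: 4

Derivation:
z_0 = 0 + 0i, c = -1.6490 + -0.3450i
Iter 1: z = -1.6490 + -0.3450i, |z|^2 = 2.8382
Iter 2: z = 0.9512 + 0.7928i, |z|^2 = 1.5333
Iter 3: z = -1.3728 + 1.1632i, |z|^2 = 3.2377
Iter 4: z = -1.1174 + -3.5387i, |z|^2 = 13.7712
Escaped at iteration 4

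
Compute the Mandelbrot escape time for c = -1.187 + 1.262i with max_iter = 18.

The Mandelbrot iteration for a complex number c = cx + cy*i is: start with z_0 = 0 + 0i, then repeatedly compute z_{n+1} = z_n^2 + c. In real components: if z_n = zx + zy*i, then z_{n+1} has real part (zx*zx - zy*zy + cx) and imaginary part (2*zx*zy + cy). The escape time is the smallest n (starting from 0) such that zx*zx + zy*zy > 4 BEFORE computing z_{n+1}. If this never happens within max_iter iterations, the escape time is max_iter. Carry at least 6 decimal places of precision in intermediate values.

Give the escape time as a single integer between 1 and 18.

Answer: 2

Derivation:
z_0 = 0 + 0i, c = -1.1870 + 1.2620i
Iter 1: z = -1.1870 + 1.2620i, |z|^2 = 3.0016
Iter 2: z = -1.3707 + -1.7340i, |z|^2 = 4.8855
Escaped at iteration 2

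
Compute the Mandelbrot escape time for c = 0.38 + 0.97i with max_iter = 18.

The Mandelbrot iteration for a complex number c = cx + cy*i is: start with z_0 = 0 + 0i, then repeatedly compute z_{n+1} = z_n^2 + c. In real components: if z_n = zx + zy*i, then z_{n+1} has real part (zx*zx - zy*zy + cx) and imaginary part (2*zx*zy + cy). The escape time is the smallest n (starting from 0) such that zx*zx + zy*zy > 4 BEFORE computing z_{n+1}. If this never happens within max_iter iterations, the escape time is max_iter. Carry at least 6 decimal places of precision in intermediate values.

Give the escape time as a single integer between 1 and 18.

Answer: 3

Derivation:
z_0 = 0 + 0i, c = 0.3800 + 0.9700i
Iter 1: z = 0.3800 + 0.9700i, |z|^2 = 1.0853
Iter 2: z = -0.4165 + 1.7072i, |z|^2 = 3.0880
Iter 3: z = -2.3611 + -0.4521i, |z|^2 = 5.7790
Escaped at iteration 3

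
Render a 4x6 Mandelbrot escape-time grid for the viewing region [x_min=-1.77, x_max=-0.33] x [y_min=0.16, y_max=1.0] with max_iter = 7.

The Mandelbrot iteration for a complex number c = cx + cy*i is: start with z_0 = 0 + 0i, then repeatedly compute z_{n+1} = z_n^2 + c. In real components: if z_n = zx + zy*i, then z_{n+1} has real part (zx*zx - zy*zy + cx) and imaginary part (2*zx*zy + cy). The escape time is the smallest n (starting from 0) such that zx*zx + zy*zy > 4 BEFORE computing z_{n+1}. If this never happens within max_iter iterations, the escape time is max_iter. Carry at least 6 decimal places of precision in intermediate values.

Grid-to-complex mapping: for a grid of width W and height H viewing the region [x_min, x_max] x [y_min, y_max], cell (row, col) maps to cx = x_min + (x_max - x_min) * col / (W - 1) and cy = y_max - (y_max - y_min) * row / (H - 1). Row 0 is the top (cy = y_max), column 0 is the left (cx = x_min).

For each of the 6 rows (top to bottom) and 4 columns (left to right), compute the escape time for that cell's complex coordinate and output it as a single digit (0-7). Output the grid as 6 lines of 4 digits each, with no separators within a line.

(row=0, col=0): c = -1.7700 + 1.0000i → escape time 1
(row=0, col=1): c = -1.2900 + 1.0000i → escape time 3
(row=0, col=2): c = -0.8100 + 1.0000i → escape time 3
(row=0, col=3): c = -0.3300 + 1.0000i → escape time 5
(row=1, col=0): c = -1.7700 + 0.8320i → escape time 2
(row=1, col=1): c = -1.2900 + 0.8320i → escape time 3
(row=1, col=2): c = -0.8100 + 0.8320i → escape time 4
(row=1, col=3): c = -0.3300 + 0.8320i → escape time 7
(row=2, col=0): c = -1.7700 + 0.6640i → escape time 3
(row=2, col=1): c = -1.2900 + 0.6640i → escape time 3
(row=2, col=2): c = -0.8100 + 0.6640i → escape time 5
(row=2, col=3): c = -0.3300 + 0.6640i → escape time 7
(row=3, col=0): c = -1.7700 + 0.4960i → escape time 3
(row=3, col=1): c = -1.2900 + 0.4960i → escape time 4
(row=3, col=2): c = -0.8100 + 0.4960i → escape time 6
(row=3, col=3): c = -0.3300 + 0.4960i → escape time 7
(row=4, col=0): c = -1.7700 + 0.3280i → escape time 4
(row=4, col=1): c = -1.2900 + 0.3280i → escape time 7
(row=4, col=2): c = -0.8100 + 0.3280i → escape time 7
(row=4, col=3): c = -0.3300 + 0.3280i → escape time 7
(row=5, col=0): c = -1.7700 + 0.1600i → escape time 4
(row=5, col=1): c = -1.2900 + 0.1600i → escape time 7
(row=5, col=2): c = -0.8100 + 0.1600i → escape time 7
(row=5, col=3): c = -0.3300 + 0.1600i → escape time 7

Answer: 1335
2347
3357
3467
4777
4777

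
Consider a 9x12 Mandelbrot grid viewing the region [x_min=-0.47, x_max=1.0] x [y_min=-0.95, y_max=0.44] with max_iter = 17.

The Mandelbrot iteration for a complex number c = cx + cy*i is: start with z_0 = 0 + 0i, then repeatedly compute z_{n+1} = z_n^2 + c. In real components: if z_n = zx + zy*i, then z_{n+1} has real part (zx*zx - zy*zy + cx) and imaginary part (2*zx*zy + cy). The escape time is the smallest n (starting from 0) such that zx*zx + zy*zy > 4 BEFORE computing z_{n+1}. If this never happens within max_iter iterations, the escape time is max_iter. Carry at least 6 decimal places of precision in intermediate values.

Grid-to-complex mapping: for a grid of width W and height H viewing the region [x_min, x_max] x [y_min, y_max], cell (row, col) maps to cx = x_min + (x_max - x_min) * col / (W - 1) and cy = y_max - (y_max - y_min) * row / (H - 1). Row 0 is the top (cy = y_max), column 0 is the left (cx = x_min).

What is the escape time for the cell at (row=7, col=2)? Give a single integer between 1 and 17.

Answer: 17

Derivation:
z_0 = 0 + 0i, c = -0.1025 + -0.4445i
Iter 1: z = -0.1025 + -0.4445i, |z|^2 = 0.2081
Iter 2: z = -0.2896 + -0.3534i, |z|^2 = 0.2088
Iter 3: z = -0.1435 + -0.2398i, |z|^2 = 0.0781
Iter 4: z = -0.1394 + -0.3757i, |z|^2 = 0.1606
Iter 5: z = -0.2242 + -0.3398i, |z|^2 = 0.1657
Iter 6: z = -0.1677 + -0.2922i, |z|^2 = 0.1135
Iter 7: z = -0.1598 + -0.3466i, |z|^2 = 0.1456
Iter 8: z = -0.1971 + -0.3338i, |z|^2 = 0.1503
Iter 9: z = -0.1751 + -0.3130i, |z|^2 = 0.1286
Iter 10: z = -0.1698 + -0.3349i, |z|^2 = 0.1410
Iter 11: z = -0.1859 + -0.3308i, |z|^2 = 0.1440
Iter 12: z = -0.1774 + -0.3216i, |z|^2 = 0.1349
Iter 13: z = -0.1744 + -0.3305i, |z|^2 = 0.1396
Iter 14: z = -0.1813 + -0.3293i, |z|^2 = 0.1413
Iter 15: z = -0.1780 + -0.3252i, |z|^2 = 0.1374
Iter 16: z = -0.1765 + -0.3288i, |z|^2 = 0.1392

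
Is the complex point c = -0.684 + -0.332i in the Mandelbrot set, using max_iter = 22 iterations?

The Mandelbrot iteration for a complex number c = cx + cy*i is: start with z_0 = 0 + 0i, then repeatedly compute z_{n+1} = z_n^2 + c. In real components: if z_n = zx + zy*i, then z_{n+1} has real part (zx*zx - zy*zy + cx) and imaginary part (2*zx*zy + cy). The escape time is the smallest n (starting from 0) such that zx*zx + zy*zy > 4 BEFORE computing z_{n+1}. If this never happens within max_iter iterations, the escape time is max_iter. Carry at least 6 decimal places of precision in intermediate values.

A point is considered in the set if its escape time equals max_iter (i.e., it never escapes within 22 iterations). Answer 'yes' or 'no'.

z_0 = 0 + 0i, c = -0.6840 + -0.3320i
Iter 1: z = -0.6840 + -0.3320i, |z|^2 = 0.5781
Iter 2: z = -0.3264 + 0.1222i, |z|^2 = 0.1214
Iter 3: z = -0.5924 + -0.4117i, |z|^2 = 0.5205
Iter 4: z = -0.5026 + 0.1558i, |z|^2 = 0.2769
Iter 5: z = -0.4557 + -0.4887i, |z|^2 = 0.4464
Iter 6: z = -0.7151 + 0.1134i, |z|^2 = 0.5243
Iter 7: z = -0.1854 + -0.4941i, |z|^2 = 0.2786
Iter 8: z = -0.8938 + -0.1487i, |z|^2 = 0.8209
Iter 9: z = 0.0927 + -0.0661i, |z|^2 = 0.0130
Iter 10: z = -0.6798 + -0.3443i, |z|^2 = 0.5806
Iter 11: z = -0.3404 + 0.1360i, |z|^2 = 0.1344
Iter 12: z = -0.5866 + -0.4246i, |z|^2 = 0.5244
Iter 13: z = -0.5202 + 0.1662i, |z|^2 = 0.2982
Iter 14: z = -0.4410 + -0.5049i, |z|^2 = 0.4494
Iter 15: z = -0.7444 + 0.1134i, |z|^2 = 0.5670
Iter 16: z = -0.1427 + -0.5008i, |z|^2 = 0.2711
Iter 17: z = -0.9144 + -0.1891i, |z|^2 = 0.8719
Iter 18: z = 0.1164 + 0.0138i, |z|^2 = 0.0137
Iter 19: z = -0.6706 + -0.3288i, |z|^2 = 0.5579
Iter 20: z = -0.3423 + 0.1090i, |z|^2 = 0.1291
Iter 21: z = -0.5787 + -0.4066i, |z|^2 = 0.5002
Did not escape in 22 iterations → in set

Answer: yes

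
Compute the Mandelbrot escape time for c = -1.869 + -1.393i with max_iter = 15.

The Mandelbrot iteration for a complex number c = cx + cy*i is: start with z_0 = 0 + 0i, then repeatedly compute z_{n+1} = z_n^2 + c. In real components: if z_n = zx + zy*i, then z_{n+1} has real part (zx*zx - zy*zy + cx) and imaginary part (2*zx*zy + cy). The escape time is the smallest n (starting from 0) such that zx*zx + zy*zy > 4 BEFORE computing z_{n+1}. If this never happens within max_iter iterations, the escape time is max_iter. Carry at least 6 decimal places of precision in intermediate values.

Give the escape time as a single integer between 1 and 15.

z_0 = 0 + 0i, c = -1.8690 + -1.3930i
Iter 1: z = -1.8690 + -1.3930i, |z|^2 = 5.4336
Escaped at iteration 1

Answer: 1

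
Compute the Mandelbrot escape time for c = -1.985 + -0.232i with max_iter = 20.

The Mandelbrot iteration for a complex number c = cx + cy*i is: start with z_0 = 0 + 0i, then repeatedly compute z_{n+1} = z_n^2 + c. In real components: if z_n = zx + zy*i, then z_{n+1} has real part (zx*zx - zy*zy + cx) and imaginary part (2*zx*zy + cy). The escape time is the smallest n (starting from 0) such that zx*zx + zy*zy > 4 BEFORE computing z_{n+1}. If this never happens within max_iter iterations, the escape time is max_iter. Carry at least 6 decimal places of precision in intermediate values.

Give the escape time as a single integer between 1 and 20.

z_0 = 0 + 0i, c = -1.9850 + -0.2320i
Iter 1: z = -1.9850 + -0.2320i, |z|^2 = 3.9940
Iter 2: z = 1.9014 + 0.6890i, |z|^2 = 4.0901
Escaped at iteration 2

Answer: 2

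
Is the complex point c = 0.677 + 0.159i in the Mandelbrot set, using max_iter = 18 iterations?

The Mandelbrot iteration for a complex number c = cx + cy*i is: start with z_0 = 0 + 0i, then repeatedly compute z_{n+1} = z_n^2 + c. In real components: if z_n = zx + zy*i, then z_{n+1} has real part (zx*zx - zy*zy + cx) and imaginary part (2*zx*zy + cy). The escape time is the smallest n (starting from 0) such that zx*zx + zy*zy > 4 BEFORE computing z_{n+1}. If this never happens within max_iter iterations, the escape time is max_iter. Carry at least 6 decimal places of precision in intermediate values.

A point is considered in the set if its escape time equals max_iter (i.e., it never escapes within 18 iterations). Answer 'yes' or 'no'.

z_0 = 0 + 0i, c = 0.6770 + 0.1590i
Iter 1: z = 0.6770 + 0.1590i, |z|^2 = 0.4836
Iter 2: z = 1.1100 + 0.3743i, |z|^2 = 1.3723
Iter 3: z = 1.7691 + 0.9900i, |z|^2 = 4.1098
Escaped at iteration 3

Answer: no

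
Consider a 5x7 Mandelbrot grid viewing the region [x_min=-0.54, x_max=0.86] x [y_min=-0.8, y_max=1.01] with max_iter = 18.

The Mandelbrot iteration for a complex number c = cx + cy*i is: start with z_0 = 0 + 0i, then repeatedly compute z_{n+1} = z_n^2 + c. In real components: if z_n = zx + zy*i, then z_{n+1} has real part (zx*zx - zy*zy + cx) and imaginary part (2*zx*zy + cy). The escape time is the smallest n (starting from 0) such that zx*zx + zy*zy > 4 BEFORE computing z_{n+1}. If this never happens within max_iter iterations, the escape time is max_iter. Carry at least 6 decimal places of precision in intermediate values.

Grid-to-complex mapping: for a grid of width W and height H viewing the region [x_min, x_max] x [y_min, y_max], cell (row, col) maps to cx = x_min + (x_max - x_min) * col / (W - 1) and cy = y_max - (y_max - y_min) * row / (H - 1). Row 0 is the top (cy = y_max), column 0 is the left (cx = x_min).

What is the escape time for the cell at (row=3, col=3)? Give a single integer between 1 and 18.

Answer: 5

Derivation:
z_0 = 0 + 0i, c = 0.5100 + 0.1050i
Iter 1: z = 0.5100 + 0.1050i, |z|^2 = 0.2711
Iter 2: z = 0.7591 + 0.2121i, |z|^2 = 0.6212
Iter 3: z = 1.0412 + 0.4270i, |z|^2 = 1.2664
Iter 4: z = 1.4118 + 0.9942i, |z|^2 = 2.9816
Iter 5: z = 1.5147 + 2.9122i, |z|^2 = 10.7751
Escaped at iteration 5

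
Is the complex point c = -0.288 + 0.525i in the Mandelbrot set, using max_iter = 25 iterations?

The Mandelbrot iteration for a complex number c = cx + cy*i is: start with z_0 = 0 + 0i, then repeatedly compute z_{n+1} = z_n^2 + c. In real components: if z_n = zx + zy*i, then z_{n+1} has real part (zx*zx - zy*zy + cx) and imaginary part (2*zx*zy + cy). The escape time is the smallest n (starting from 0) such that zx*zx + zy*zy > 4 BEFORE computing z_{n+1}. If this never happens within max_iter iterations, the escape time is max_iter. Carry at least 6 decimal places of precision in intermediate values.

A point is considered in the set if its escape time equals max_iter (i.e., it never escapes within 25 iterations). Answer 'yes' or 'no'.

z_0 = 0 + 0i, c = -0.2880 + 0.5250i
Iter 1: z = -0.2880 + 0.5250i, |z|^2 = 0.3586
Iter 2: z = -0.4807 + 0.2226i, |z|^2 = 0.2806
Iter 3: z = -0.1065 + 0.3110i, |z|^2 = 0.1081
Iter 4: z = -0.3734 + 0.4588i, |z|^2 = 0.3499
Iter 5: z = -0.3590 + 0.1824i, |z|^2 = 0.1622
Iter 6: z = -0.1924 + 0.3940i, |z|^2 = 0.1922
Iter 7: z = -0.4062 + 0.3734i, |z|^2 = 0.3045
Iter 8: z = -0.2624 + 0.2216i, |z|^2 = 0.1180
Iter 9: z = -0.2683 + 0.4087i, |z|^2 = 0.2390
Iter 10: z = -0.3831 + 0.3057i, |z|^2 = 0.2402
Iter 11: z = -0.2347 + 0.2908i, |z|^2 = 0.1396
Iter 12: z = -0.3174 + 0.3885i, |z|^2 = 0.2517
Iter 13: z = -0.3382 + 0.2783i, |z|^2 = 0.1918
Iter 14: z = -0.2511 + 0.3367i, |z|^2 = 0.1765
Iter 15: z = -0.3383 + 0.3559i, |z|^2 = 0.2411
Iter 16: z = -0.3002 + 0.2842i, |z|^2 = 0.1709
Iter 17: z = -0.2787 + 0.3544i, |z|^2 = 0.2032
Iter 18: z = -0.3359 + 0.3275i, |z|^2 = 0.2201
Iter 19: z = -0.2824 + 0.3050i, |z|^2 = 0.1728
Iter 20: z = -0.3013 + 0.3528i, |z|^2 = 0.2152
Iter 21: z = -0.3217 + 0.3125i, |z|^2 = 0.2011
Iter 22: z = -0.2822 + 0.3240i, |z|^2 = 0.1846
Iter 23: z = -0.3134 + 0.3422i, |z|^2 = 0.2153
Iter 24: z = -0.3069 + 0.3106i, |z|^2 = 0.1906
Did not escape in 25 iterations → in set

Answer: yes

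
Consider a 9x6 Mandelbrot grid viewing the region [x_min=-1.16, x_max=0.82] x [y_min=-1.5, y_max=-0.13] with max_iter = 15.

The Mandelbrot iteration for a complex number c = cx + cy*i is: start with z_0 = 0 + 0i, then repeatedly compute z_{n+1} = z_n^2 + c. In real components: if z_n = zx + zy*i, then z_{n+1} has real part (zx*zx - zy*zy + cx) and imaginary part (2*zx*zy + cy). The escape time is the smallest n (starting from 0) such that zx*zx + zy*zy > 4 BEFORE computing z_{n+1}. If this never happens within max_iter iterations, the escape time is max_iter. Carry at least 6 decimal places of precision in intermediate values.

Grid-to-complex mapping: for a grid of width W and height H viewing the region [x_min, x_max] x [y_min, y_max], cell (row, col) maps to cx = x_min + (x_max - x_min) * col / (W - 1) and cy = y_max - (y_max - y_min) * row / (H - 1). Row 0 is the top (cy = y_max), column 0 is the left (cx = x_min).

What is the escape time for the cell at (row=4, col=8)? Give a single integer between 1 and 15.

Answer: 2

Derivation:
z_0 = 0 + 0i, c = 0.8200 + -1.2260i
Iter 1: z = 0.8200 + -1.2260i, |z|^2 = 2.1755
Iter 2: z = -0.0107 + -3.2366i, |z|^2 = 10.4760
Escaped at iteration 2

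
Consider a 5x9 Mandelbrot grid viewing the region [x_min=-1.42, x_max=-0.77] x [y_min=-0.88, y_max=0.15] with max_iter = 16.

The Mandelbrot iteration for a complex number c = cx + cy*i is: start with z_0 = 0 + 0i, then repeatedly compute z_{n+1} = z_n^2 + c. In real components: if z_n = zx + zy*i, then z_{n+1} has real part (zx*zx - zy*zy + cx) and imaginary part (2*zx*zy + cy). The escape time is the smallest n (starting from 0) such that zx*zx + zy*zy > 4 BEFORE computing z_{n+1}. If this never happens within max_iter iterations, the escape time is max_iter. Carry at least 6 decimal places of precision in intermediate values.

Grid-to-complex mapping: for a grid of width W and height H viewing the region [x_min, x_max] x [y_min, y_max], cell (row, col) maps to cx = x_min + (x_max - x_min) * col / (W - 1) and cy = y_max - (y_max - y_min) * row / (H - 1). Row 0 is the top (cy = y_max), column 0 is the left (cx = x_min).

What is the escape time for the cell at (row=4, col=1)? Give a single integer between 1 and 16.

Answer: 16

Derivation:
z_0 = 0 + 0i, c = -1.2575 + -0.3650i
Iter 1: z = -1.2575 + -0.3650i, |z|^2 = 1.7145
Iter 2: z = 0.1906 + 0.5530i, |z|^2 = 0.3421
Iter 3: z = -1.5270 + -0.1542i, |z|^2 = 2.3554
Iter 4: z = 1.0503 + 0.1060i, |z|^2 = 1.1144
Iter 5: z = -0.1656 + -0.1423i, |z|^2 = 0.0477
Iter 6: z = -1.2504 + -0.3179i, |z|^2 = 1.6644
Iter 7: z = 0.2048 + 0.4299i, |z|^2 = 0.2268
Iter 8: z = -1.4004 + -0.1889i, |z|^2 = 1.9967
Iter 9: z = 0.6678 + 0.1640i, |z|^2 = 0.4729
Iter 10: z = -0.8384 + -0.1459i, |z|^2 = 0.7243
Iter 11: z = -0.5758 + -0.1203i, |z|^2 = 0.3460
Iter 12: z = -0.9404 + -0.2265i, |z|^2 = 0.9356
Iter 13: z = -0.4245 + 0.0610i, |z|^2 = 0.1839
Iter 14: z = -1.0810 + -0.4168i, |z|^2 = 1.3424
Iter 15: z = -0.2626 + 0.5361i, |z|^2 = 0.3564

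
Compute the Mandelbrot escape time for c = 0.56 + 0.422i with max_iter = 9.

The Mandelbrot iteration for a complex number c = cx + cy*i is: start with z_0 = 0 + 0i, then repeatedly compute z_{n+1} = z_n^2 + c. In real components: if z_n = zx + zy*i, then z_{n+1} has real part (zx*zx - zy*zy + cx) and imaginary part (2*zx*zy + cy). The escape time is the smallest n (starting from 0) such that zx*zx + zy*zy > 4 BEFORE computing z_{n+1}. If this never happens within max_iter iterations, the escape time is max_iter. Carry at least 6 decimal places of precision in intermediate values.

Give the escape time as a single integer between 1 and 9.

Answer: 4

Derivation:
z_0 = 0 + 0i, c = 0.5600 + 0.4220i
Iter 1: z = 0.5600 + 0.4220i, |z|^2 = 0.4917
Iter 2: z = 0.6955 + 0.8946i, |z|^2 = 1.2841
Iter 3: z = 0.2434 + 1.6665i, |z|^2 = 2.8364
Iter 4: z = -2.1579 + 1.2331i, |z|^2 = 6.1771
Escaped at iteration 4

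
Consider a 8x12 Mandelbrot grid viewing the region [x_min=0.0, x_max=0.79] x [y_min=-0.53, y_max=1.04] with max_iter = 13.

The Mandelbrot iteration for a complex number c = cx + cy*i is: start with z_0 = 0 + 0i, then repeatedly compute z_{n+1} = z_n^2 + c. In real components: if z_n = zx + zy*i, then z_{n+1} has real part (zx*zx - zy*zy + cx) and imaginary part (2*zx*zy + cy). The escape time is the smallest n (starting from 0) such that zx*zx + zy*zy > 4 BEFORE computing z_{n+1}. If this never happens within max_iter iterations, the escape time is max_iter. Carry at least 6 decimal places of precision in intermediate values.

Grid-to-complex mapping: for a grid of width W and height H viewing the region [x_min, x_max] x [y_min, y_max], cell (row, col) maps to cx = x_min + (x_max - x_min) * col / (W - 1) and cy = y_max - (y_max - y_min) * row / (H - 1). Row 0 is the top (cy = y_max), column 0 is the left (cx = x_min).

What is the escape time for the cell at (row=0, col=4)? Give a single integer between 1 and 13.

z_0 = 0 + 0i, c = 0.4514 + 1.0400i
Iter 1: z = 0.4514 + 1.0400i, |z|^2 = 1.2854
Iter 2: z = -0.4264 + 1.9790i, |z|^2 = 4.0981
Escaped at iteration 2

Answer: 2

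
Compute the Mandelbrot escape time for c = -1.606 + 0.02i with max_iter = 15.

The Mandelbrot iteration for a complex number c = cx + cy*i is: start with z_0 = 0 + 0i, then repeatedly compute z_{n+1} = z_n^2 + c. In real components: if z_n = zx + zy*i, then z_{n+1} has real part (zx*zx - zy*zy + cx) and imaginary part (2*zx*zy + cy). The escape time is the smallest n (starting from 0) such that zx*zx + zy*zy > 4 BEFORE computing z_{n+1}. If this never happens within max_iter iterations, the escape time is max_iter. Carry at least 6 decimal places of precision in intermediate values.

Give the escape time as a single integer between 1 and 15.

Answer: 10

Derivation:
z_0 = 0 + 0i, c = -1.6060 + 0.0200i
Iter 1: z = -1.6060 + 0.0200i, |z|^2 = 2.5796
Iter 2: z = 0.9728 + -0.0442i, |z|^2 = 0.9484
Iter 3: z = -0.6615 + -0.0661i, |z|^2 = 0.4420
Iter 4: z = -1.1727 + 0.1074i, |z|^2 = 1.3868
Iter 5: z = -0.2423 + -0.2320i, |z|^2 = 0.1125
Iter 6: z = -1.6011 + 0.1324i, |z|^2 = 2.5811
Iter 7: z = 0.9400 + -0.4039i, |z|^2 = 1.0468
Iter 8: z = -0.8855 + -0.7395i, |z|^2 = 1.3309
Iter 9: z = -1.3687 + 1.3296i, |z|^2 = 3.6410
Iter 10: z = -1.5005 + -3.6195i, |z|^2 = 15.3524
Escaped at iteration 10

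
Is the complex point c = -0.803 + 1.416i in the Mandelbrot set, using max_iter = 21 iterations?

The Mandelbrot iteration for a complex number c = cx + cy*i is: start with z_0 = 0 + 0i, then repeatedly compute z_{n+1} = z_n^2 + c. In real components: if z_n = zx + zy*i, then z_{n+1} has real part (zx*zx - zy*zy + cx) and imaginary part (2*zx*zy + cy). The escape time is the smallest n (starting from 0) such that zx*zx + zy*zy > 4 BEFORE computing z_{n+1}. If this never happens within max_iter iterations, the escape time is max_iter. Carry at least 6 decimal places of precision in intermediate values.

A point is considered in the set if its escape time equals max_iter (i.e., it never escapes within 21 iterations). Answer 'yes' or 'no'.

Answer: no

Derivation:
z_0 = 0 + 0i, c = -0.8030 + 1.4160i
Iter 1: z = -0.8030 + 1.4160i, |z|^2 = 2.6499
Iter 2: z = -2.1632 + -0.8581i, |z|^2 = 5.4160
Escaped at iteration 2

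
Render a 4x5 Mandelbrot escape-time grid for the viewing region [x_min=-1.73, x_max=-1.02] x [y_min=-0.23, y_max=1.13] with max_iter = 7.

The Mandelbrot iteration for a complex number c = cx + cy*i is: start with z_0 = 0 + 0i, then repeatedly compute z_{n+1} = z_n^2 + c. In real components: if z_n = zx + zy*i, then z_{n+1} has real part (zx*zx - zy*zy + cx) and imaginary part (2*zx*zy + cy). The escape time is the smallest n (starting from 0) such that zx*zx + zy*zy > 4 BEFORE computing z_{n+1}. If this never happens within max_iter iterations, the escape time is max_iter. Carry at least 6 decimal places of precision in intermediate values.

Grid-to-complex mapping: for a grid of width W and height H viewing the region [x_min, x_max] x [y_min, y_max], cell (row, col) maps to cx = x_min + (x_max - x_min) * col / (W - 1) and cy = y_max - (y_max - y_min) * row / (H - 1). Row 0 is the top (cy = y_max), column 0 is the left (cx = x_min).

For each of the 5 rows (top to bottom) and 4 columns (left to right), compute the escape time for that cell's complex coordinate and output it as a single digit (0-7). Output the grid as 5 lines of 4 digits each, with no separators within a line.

(row=0, col=0): c = -1.7300 + 1.1300i → escape time 1
(row=0, col=1): c = -1.4933 + 1.1300i → escape time 2
(row=0, col=2): c = -1.2567 + 1.1300i → escape time 3
(row=0, col=3): c = -1.0200 + 1.1300i → escape time 3
(row=1, col=0): c = -1.7300 + 0.7900i → escape time 2
(row=1, col=1): c = -1.4933 + 0.7900i → escape time 3
(row=1, col=2): c = -1.2567 + 0.7900i → escape time 3
(row=1, col=3): c = -1.0200 + 0.7900i → escape time 3
(row=2, col=0): c = -1.7300 + 0.4500i → escape time 3
(row=2, col=1): c = -1.4933 + 0.4500i → escape time 3
(row=2, col=2): c = -1.2567 + 0.4500i → escape time 6
(row=2, col=3): c = -1.0200 + 0.4500i → escape time 5
(row=3, col=0): c = -1.7300 + 0.1100i → escape time 4
(row=3, col=1): c = -1.4933 + 0.1100i → escape time 7
(row=3, col=2): c = -1.2567 + 0.1100i → escape time 7
(row=3, col=3): c = -1.0200 + 0.1100i → escape time 7
(row=4, col=0): c = -1.7300 + -0.2300i → escape time 4
(row=4, col=1): c = -1.4933 + -0.2300i → escape time 5
(row=4, col=2): c = -1.2567 + -0.2300i → escape time 7
(row=4, col=3): c = -1.0200 + -0.2300i → escape time 7

Answer: 1233
2333
3365
4777
4577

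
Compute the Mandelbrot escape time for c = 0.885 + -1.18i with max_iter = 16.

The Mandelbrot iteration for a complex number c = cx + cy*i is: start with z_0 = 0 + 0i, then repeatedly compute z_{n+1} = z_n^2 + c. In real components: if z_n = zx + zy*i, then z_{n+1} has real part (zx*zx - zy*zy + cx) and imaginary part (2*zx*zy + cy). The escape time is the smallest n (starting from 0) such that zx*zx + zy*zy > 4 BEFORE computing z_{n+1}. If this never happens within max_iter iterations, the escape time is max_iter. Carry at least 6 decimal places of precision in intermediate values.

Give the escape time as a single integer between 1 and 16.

z_0 = 0 + 0i, c = 0.8850 + -1.1800i
Iter 1: z = 0.8850 + -1.1800i, |z|^2 = 2.1756
Iter 2: z = 0.2758 + -3.2686i, |z|^2 = 10.7598
Escaped at iteration 2

Answer: 2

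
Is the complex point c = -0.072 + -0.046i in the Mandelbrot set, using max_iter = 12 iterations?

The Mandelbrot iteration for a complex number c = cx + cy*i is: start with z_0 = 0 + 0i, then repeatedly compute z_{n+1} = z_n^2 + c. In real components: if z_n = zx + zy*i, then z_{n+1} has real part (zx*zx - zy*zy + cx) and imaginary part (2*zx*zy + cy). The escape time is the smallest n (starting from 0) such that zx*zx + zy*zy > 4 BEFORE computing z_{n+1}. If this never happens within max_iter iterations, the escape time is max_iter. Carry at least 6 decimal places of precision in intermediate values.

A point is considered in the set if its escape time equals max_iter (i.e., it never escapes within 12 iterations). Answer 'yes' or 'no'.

z_0 = 0 + 0i, c = -0.0720 + -0.0460i
Iter 1: z = -0.0720 + -0.0460i, |z|^2 = 0.0073
Iter 2: z = -0.0689 + -0.0394i, |z|^2 = 0.0063
Iter 3: z = -0.0688 + -0.0406i, |z|^2 = 0.0064
Iter 4: z = -0.0689 + -0.0404i, |z|^2 = 0.0064
Iter 5: z = -0.0689 + -0.0404i, |z|^2 = 0.0064
Iter 6: z = -0.0689 + -0.0404i, |z|^2 = 0.0064
Iter 7: z = -0.0689 + -0.0404i, |z|^2 = 0.0064
Iter 8: z = -0.0689 + -0.0404i, |z|^2 = 0.0064
Iter 9: z = -0.0689 + -0.0404i, |z|^2 = 0.0064
Iter 10: z = -0.0689 + -0.0404i, |z|^2 = 0.0064
Iter 11: z = -0.0689 + -0.0404i, |z|^2 = 0.0064
Did not escape in 12 iterations → in set

Answer: yes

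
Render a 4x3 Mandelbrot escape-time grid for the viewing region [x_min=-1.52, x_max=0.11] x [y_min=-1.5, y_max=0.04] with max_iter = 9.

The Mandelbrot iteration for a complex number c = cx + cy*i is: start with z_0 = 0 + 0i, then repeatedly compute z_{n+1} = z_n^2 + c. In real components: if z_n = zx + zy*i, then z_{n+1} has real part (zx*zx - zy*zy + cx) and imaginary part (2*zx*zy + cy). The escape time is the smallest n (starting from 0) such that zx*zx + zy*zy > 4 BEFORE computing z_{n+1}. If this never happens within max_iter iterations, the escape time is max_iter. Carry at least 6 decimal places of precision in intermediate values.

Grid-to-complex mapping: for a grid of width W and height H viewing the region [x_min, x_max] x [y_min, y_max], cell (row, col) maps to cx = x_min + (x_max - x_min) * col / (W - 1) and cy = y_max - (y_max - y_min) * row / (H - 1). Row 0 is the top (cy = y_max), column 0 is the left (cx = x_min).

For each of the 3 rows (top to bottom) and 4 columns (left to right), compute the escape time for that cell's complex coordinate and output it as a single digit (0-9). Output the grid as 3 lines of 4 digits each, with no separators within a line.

Answer: 9999
3477
1222

Derivation:
(row=0, col=0): c = -1.5200 + 0.0400i → escape time 9
(row=0, col=1): c = -0.9767 + 0.0400i → escape time 9
(row=0, col=2): c = -0.4333 + 0.0400i → escape time 9
(row=0, col=3): c = 0.1100 + 0.0400i → escape time 9
(row=1, col=0): c = -1.5200 + -0.7300i → escape time 3
(row=1, col=1): c = -0.9767 + -0.7300i → escape time 4
(row=1, col=2): c = -0.4333 + -0.7300i → escape time 7
(row=1, col=3): c = 0.1100 + -0.7300i → escape time 7
(row=2, col=0): c = -1.5200 + -1.5000i → escape time 1
(row=2, col=1): c = -0.9767 + -1.5000i → escape time 2
(row=2, col=2): c = -0.4333 + -1.5000i → escape time 2
(row=2, col=3): c = 0.1100 + -1.5000i → escape time 2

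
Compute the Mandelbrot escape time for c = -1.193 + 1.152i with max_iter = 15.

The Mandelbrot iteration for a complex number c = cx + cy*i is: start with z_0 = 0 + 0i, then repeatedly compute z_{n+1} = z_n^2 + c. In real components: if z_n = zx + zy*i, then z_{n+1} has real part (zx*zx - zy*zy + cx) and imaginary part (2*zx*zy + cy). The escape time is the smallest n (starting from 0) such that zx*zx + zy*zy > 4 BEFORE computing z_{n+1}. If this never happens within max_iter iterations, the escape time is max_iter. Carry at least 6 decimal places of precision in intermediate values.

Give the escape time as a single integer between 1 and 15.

Answer: 3

Derivation:
z_0 = 0 + 0i, c = -1.1930 + 1.1520i
Iter 1: z = -1.1930 + 1.1520i, |z|^2 = 2.7504
Iter 2: z = -1.0969 + -1.5967i, |z|^2 = 3.7525
Iter 3: z = -2.5393 + 4.6546i, |z|^2 = 28.1135
Escaped at iteration 3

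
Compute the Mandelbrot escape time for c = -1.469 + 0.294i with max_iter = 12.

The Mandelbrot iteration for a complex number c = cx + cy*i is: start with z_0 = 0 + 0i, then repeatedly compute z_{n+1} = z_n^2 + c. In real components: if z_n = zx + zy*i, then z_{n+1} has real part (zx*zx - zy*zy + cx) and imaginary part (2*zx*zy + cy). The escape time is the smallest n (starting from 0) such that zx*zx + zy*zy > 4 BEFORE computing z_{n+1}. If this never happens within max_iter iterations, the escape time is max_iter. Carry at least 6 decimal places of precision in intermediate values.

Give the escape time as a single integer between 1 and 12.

Answer: 5

Derivation:
z_0 = 0 + 0i, c = -1.4690 + 0.2940i
Iter 1: z = -1.4690 + 0.2940i, |z|^2 = 2.2444
Iter 2: z = 0.6025 + -0.5698i, |z|^2 = 0.6877
Iter 3: z = -1.4306 + -0.3926i, |z|^2 = 2.2008
Iter 4: z = 0.4235 + 1.4173i, |z|^2 = 2.1881
Iter 5: z = -3.2985 + 1.4944i, |z|^2 = 13.1132
Escaped at iteration 5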